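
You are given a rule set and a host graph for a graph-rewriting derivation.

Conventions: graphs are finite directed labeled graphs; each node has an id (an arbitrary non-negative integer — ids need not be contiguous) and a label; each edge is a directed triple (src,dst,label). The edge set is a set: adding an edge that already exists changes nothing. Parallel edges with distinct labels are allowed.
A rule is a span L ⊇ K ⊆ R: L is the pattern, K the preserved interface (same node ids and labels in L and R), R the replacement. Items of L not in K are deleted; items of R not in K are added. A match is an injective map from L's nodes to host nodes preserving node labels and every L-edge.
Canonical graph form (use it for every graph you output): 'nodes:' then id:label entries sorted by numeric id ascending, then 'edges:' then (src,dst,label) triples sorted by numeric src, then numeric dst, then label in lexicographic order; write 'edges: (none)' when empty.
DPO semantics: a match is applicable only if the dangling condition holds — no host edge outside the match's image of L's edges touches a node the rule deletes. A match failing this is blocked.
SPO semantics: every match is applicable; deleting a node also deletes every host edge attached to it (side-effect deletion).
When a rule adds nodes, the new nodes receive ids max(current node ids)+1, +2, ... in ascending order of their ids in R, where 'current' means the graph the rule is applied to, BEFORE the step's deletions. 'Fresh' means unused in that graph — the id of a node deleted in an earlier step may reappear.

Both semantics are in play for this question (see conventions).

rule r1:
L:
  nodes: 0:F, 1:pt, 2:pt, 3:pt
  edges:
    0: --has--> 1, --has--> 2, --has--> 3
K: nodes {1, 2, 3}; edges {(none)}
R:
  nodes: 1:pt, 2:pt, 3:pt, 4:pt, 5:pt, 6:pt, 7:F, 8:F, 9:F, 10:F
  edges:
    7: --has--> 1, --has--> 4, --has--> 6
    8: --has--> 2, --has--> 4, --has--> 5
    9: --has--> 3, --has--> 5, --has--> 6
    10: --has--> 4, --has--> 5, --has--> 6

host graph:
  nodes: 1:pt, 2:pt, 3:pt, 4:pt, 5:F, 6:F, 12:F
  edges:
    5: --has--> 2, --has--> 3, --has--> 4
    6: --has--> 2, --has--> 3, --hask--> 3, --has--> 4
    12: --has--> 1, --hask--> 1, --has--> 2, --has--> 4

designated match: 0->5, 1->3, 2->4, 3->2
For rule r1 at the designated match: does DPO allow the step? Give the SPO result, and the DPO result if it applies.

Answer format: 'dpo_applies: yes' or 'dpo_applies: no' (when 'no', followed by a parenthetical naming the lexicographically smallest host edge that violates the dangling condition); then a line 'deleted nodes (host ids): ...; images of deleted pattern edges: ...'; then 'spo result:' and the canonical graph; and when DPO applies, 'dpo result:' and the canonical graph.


dpo_applies: yes
deleted nodes (host ids): 5; images of deleted pattern edges: (5,2,has); (5,3,has); (5,4,has)
spo result:
nodes: 1:pt, 2:pt, 3:pt, 4:pt, 6:F, 12:F, 13:pt, 14:pt, 15:pt, 16:F, 17:F, 18:F, 19:F
edges: (6,2,has); (6,3,has); (6,3,hask); (6,4,has); (12,1,has); (12,1,hask); (12,2,has); (12,4,has); (16,3,has); (16,13,has); (16,15,has); (17,4,has); (17,13,has); (17,14,has); (18,2,has); (18,14,has); (18,15,has); (19,13,has); (19,14,has); (19,15,has)
dpo result:
nodes: 1:pt, 2:pt, 3:pt, 4:pt, 6:F, 12:F, 13:pt, 14:pt, 15:pt, 16:F, 17:F, 18:F, 19:F
edges: (6,2,has); (6,3,has); (6,3,hask); (6,4,has); (12,1,has); (12,1,hask); (12,2,has); (12,4,has); (16,3,has); (16,13,has); (16,15,has); (17,4,has); (17,13,has); (17,14,has); (18,2,has); (18,14,has); (18,15,has); (19,13,has); (19,14,has); (19,15,has)


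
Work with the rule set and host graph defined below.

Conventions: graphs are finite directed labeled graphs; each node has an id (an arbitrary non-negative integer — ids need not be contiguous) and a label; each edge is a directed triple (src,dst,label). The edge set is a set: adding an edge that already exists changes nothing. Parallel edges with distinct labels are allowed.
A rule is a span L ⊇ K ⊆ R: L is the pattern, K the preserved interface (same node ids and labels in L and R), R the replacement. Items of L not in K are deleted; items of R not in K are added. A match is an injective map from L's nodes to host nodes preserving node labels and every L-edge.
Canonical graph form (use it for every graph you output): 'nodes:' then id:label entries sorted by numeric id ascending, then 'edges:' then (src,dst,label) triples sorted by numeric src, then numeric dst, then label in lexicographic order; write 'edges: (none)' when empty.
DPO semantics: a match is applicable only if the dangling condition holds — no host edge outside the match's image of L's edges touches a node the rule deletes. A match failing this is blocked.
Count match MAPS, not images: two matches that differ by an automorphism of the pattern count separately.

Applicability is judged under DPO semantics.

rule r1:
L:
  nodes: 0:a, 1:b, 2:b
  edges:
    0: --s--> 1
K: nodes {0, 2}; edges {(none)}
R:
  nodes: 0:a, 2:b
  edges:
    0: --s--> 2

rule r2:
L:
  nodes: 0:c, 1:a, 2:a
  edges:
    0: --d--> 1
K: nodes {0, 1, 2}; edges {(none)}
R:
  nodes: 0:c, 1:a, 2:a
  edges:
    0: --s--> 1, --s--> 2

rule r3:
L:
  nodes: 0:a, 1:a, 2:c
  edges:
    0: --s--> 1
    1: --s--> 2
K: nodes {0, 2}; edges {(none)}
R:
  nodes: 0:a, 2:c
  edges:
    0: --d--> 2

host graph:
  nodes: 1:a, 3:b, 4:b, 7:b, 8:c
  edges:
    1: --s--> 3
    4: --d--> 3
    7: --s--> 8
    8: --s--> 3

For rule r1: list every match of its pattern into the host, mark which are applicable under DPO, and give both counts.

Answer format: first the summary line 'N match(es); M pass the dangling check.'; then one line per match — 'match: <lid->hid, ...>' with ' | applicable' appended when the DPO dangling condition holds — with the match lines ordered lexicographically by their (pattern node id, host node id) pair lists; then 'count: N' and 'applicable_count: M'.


2 match(es); 0 pass the dangling check.
match: 0->1, 1->3, 2->4
match: 0->1, 1->3, 2->7
count: 2
applicable_count: 0


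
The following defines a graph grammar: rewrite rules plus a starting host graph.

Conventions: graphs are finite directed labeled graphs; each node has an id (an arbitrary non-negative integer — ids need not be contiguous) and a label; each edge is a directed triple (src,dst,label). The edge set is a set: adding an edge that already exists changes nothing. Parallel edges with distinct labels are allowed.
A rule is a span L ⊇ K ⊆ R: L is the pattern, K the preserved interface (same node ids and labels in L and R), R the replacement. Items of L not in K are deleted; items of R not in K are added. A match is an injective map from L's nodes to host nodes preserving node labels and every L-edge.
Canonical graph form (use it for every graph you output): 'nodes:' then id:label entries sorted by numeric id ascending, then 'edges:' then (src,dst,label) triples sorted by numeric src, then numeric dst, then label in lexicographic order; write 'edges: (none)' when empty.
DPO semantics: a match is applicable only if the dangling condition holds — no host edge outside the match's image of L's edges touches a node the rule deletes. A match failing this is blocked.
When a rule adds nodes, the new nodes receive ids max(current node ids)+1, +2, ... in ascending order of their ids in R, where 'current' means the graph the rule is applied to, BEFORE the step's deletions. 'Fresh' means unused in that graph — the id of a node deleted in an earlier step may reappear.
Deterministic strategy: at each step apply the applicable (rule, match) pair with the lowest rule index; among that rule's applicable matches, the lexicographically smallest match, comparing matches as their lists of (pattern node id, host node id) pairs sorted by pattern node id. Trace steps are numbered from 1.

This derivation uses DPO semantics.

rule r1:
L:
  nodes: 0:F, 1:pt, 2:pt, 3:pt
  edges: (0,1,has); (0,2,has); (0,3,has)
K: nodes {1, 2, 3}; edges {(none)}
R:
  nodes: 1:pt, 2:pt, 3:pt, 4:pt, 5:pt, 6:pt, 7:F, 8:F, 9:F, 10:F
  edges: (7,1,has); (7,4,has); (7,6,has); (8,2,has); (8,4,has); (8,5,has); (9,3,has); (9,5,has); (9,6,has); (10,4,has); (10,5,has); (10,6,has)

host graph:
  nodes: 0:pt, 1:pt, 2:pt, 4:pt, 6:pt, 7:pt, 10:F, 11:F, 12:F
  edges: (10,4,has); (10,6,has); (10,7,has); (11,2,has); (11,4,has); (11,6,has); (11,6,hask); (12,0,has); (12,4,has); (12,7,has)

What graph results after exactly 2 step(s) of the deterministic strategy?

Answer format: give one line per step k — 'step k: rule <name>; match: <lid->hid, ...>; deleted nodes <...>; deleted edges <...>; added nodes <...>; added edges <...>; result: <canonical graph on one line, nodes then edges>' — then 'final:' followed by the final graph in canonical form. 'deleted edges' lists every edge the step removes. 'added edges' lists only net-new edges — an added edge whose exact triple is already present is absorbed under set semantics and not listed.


step 1: rule r1; match: 0->10, 1->4, 2->6, 3->7; deleted nodes 10; deleted edges (10,4,has); (10,6,has); (10,7,has); added nodes 13, 14, 15, 16, 17, 18, 19; added edges (16,4,has); (16,13,has); (16,15,has); (17,6,has); (17,13,has); (17,14,has); (18,7,has); (18,14,has); (18,15,has); (19,13,has); (19,14,has); (19,15,has); result: nodes: 0:pt, 1:pt, 2:pt, 4:pt, 6:pt, 7:pt, 11:F, 12:F, 13:pt, 14:pt, 15:pt, 16:F, 17:F, 18:F, 19:F edges: (11,2,has); (11,4,has); (11,6,has); (11,6,hask); (12,0,has); (12,4,has); (12,7,has); (16,4,has); (16,13,has); (16,15,has); (17,6,has); (17,13,has); (17,14,has); (18,7,has); (18,14,has); (18,15,has); (19,13,has); (19,14,has); (19,15,has)
step 2: rule r1; match: 0->12, 1->0, 2->4, 3->7; deleted nodes 12; deleted edges (12,0,has); (12,4,has); (12,7,has); added nodes 20, 21, 22, 23, 24, 25, 26; added edges (23,0,has); (23,20,has); (23,22,has); (24,4,has); (24,20,has); (24,21,has); (25,7,has); (25,21,has); (25,22,has); (26,20,has); (26,21,has); (26,22,has); result: nodes: 0:pt, 1:pt, 2:pt, 4:pt, 6:pt, 7:pt, 11:F, 13:pt, 14:pt, 15:pt, 16:F, 17:F, 18:F, 19:F, 20:pt, 21:pt, 22:pt, 23:F, 24:F, 25:F, 26:F edges: (11,2,has); (11,4,has); (11,6,has); (11,6,hask); (16,4,has); (16,13,has); (16,15,has); (17,6,has); (17,13,has); (17,14,has); (18,7,has); (18,14,has); (18,15,has); (19,13,has); (19,14,has); (19,15,has); (23,0,has); (23,20,has); (23,22,has); (24,4,has); (24,20,has); (24,21,has); (25,7,has); (25,21,has); (25,22,has); (26,20,has); (26,21,has); (26,22,has)
final:
nodes: 0:pt, 1:pt, 2:pt, 4:pt, 6:pt, 7:pt, 11:F, 13:pt, 14:pt, 15:pt, 16:F, 17:F, 18:F, 19:F, 20:pt, 21:pt, 22:pt, 23:F, 24:F, 25:F, 26:F
edges: (11,2,has); (11,4,has); (11,6,has); (11,6,hask); (16,4,has); (16,13,has); (16,15,has); (17,6,has); (17,13,has); (17,14,has); (18,7,has); (18,14,has); (18,15,has); (19,13,has); (19,14,has); (19,15,has); (23,0,has); (23,20,has); (23,22,has); (24,4,has); (24,20,has); (24,21,has); (25,7,has); (25,21,has); (25,22,has); (26,20,has); (26,21,has); (26,22,has)


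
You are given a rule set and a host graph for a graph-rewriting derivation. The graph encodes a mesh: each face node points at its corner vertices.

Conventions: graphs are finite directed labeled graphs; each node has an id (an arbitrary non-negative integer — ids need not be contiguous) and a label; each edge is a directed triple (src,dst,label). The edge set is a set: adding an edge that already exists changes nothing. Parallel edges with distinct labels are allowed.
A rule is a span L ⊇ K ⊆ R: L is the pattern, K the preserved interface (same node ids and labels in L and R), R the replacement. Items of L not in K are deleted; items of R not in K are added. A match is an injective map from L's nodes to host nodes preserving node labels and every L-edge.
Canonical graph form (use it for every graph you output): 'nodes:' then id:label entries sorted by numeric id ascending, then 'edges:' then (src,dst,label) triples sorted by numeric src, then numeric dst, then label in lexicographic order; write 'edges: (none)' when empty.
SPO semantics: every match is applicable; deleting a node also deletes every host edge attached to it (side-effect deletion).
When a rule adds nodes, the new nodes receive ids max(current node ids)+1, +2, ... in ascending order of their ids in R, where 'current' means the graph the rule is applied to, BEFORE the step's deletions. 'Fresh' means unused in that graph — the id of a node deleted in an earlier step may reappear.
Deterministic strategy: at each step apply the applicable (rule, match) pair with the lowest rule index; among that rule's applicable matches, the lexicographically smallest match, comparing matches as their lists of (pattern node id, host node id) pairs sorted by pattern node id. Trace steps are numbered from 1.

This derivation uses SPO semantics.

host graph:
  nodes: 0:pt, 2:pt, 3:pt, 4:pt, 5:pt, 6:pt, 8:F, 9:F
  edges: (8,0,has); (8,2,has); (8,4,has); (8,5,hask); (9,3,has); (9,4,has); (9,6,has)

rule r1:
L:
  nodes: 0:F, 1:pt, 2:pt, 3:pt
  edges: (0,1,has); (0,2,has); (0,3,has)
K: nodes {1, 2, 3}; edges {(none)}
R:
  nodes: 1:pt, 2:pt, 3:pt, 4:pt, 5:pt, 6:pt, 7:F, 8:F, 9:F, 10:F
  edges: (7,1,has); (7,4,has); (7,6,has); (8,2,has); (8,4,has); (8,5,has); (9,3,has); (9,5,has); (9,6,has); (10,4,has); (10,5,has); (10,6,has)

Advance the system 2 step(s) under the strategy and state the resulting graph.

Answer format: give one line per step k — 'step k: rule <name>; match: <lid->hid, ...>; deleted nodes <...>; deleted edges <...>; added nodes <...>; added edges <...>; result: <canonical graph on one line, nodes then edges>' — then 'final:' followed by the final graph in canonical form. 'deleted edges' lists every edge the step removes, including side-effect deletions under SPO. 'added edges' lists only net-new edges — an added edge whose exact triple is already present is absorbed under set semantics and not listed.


step 1: rule r1; match: 0->8, 1->0, 2->2, 3->4; deleted nodes 8; deleted edges (8,0,has); (8,2,has); (8,4,has); (8,5,hask); added nodes 10, 11, 12, 13, 14, 15, 16; added edges (13,0,has); (13,10,has); (13,12,has); (14,2,has); (14,10,has); (14,11,has); (15,4,has); (15,11,has); (15,12,has); (16,10,has); (16,11,has); (16,12,has); result: nodes: 0:pt, 2:pt, 3:pt, 4:pt, 5:pt, 6:pt, 9:F, 10:pt, 11:pt, 12:pt, 13:F, 14:F, 15:F, 16:F edges: (9,3,has); (9,4,has); (9,6,has); (13,0,has); (13,10,has); (13,12,has); (14,2,has); (14,10,has); (14,11,has); (15,4,has); (15,11,has); (15,12,has); (16,10,has); (16,11,has); (16,12,has)
step 2: rule r1; match: 0->9, 1->3, 2->4, 3->6; deleted nodes 9; deleted edges (9,3,has); (9,4,has); (9,6,has); added nodes 17, 18, 19, 20, 21, 22, 23; added edges (20,3,has); (20,17,has); (20,19,has); (21,4,has); (21,17,has); (21,18,has); (22,6,has); (22,18,has); (22,19,has); (23,17,has); (23,18,has); (23,19,has); result: nodes: 0:pt, 2:pt, 3:pt, 4:pt, 5:pt, 6:pt, 10:pt, 11:pt, 12:pt, 13:F, 14:F, 15:F, 16:F, 17:pt, 18:pt, 19:pt, 20:F, 21:F, 22:F, 23:F edges: (13,0,has); (13,10,has); (13,12,has); (14,2,has); (14,10,has); (14,11,has); (15,4,has); (15,11,has); (15,12,has); (16,10,has); (16,11,has); (16,12,has); (20,3,has); (20,17,has); (20,19,has); (21,4,has); (21,17,has); (21,18,has); (22,6,has); (22,18,has); (22,19,has); (23,17,has); (23,18,has); (23,19,has)
final:
nodes: 0:pt, 2:pt, 3:pt, 4:pt, 5:pt, 6:pt, 10:pt, 11:pt, 12:pt, 13:F, 14:F, 15:F, 16:F, 17:pt, 18:pt, 19:pt, 20:F, 21:F, 22:F, 23:F
edges: (13,0,has); (13,10,has); (13,12,has); (14,2,has); (14,10,has); (14,11,has); (15,4,has); (15,11,has); (15,12,has); (16,10,has); (16,11,has); (16,12,has); (20,3,has); (20,17,has); (20,19,has); (21,4,has); (21,17,has); (21,18,has); (22,6,has); (22,18,has); (22,19,has); (23,17,has); (23,18,has); (23,19,has)


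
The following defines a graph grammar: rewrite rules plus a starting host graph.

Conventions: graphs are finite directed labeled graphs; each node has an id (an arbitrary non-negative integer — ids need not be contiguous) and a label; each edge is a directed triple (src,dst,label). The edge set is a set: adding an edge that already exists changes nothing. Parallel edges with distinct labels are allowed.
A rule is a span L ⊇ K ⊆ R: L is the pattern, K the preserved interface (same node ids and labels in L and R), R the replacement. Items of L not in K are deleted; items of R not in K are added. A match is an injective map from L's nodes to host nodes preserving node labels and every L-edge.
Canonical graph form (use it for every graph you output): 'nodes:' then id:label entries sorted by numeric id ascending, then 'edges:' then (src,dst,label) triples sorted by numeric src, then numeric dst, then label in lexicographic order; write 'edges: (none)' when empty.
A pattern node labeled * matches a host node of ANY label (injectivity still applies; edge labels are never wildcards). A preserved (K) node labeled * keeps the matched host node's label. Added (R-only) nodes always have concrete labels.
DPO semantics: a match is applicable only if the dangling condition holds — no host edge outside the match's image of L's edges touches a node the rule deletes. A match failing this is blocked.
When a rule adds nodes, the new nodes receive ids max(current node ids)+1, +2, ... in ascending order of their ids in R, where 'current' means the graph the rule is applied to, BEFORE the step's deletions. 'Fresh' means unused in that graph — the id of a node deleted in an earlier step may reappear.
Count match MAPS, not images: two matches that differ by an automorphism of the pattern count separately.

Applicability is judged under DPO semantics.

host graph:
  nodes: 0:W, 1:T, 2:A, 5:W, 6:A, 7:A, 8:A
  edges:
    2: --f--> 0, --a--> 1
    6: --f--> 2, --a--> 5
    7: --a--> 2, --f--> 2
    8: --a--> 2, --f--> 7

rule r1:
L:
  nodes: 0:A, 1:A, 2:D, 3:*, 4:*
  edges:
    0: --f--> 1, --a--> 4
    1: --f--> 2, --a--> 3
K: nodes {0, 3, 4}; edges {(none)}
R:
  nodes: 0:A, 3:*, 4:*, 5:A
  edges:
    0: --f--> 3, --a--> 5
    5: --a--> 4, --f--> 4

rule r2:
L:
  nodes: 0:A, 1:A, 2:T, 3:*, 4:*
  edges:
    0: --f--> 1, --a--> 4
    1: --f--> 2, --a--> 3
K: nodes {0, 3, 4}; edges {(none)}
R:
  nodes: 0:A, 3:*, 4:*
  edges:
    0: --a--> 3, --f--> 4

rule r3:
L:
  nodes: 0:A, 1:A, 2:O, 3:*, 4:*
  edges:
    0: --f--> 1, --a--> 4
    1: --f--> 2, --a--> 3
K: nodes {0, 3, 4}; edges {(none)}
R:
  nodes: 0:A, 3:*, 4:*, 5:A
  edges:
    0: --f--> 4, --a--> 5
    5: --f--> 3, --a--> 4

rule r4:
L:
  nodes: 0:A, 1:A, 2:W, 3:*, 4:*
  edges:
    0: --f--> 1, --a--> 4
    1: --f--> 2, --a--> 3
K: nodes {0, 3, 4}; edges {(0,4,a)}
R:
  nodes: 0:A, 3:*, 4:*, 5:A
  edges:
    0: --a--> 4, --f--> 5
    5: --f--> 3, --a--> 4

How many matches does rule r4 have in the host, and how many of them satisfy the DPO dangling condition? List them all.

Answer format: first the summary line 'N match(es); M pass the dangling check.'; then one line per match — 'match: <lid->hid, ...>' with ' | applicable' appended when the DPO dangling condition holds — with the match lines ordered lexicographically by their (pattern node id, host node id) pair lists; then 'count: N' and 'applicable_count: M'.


1 match(es); 0 pass the dangling check.
match: 0->6, 1->2, 2->0, 3->1, 4->5
count: 1
applicable_count: 0


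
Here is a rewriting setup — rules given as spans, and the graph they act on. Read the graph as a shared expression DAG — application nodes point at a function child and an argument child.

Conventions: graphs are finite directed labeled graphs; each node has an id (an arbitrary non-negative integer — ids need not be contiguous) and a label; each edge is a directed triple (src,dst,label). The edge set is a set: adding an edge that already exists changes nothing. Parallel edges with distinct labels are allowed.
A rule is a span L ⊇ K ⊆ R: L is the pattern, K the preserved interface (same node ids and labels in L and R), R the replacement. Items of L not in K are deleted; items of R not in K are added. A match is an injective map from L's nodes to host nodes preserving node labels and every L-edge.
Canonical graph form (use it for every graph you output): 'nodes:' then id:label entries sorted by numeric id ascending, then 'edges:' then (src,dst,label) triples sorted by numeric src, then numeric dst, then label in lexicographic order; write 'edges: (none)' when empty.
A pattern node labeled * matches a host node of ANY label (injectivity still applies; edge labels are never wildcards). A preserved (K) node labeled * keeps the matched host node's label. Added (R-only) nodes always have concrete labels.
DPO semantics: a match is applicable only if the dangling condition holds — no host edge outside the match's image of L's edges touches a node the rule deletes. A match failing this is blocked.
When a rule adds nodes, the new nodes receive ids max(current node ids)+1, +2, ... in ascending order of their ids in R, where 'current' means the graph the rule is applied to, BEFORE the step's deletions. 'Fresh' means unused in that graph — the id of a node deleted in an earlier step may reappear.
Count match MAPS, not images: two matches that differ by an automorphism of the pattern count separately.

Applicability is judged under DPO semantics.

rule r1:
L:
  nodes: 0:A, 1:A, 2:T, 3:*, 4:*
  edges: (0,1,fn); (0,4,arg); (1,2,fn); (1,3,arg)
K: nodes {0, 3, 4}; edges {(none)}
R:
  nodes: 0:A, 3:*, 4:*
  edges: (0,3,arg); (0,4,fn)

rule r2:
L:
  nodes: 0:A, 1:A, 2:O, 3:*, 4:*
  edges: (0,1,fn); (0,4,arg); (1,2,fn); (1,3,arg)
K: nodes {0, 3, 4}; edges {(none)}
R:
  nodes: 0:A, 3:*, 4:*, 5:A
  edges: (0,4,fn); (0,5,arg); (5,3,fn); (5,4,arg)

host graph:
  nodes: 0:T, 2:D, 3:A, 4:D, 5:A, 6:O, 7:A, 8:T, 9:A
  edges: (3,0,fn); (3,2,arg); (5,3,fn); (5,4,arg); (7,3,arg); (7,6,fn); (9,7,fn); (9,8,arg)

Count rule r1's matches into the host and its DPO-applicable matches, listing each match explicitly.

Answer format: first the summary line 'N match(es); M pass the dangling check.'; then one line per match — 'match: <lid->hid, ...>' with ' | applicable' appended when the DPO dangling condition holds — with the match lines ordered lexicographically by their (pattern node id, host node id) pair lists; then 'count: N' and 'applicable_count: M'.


1 match(es); 0 pass the dangling check.
match: 0->5, 1->3, 2->0, 3->2, 4->4
count: 1
applicable_count: 0


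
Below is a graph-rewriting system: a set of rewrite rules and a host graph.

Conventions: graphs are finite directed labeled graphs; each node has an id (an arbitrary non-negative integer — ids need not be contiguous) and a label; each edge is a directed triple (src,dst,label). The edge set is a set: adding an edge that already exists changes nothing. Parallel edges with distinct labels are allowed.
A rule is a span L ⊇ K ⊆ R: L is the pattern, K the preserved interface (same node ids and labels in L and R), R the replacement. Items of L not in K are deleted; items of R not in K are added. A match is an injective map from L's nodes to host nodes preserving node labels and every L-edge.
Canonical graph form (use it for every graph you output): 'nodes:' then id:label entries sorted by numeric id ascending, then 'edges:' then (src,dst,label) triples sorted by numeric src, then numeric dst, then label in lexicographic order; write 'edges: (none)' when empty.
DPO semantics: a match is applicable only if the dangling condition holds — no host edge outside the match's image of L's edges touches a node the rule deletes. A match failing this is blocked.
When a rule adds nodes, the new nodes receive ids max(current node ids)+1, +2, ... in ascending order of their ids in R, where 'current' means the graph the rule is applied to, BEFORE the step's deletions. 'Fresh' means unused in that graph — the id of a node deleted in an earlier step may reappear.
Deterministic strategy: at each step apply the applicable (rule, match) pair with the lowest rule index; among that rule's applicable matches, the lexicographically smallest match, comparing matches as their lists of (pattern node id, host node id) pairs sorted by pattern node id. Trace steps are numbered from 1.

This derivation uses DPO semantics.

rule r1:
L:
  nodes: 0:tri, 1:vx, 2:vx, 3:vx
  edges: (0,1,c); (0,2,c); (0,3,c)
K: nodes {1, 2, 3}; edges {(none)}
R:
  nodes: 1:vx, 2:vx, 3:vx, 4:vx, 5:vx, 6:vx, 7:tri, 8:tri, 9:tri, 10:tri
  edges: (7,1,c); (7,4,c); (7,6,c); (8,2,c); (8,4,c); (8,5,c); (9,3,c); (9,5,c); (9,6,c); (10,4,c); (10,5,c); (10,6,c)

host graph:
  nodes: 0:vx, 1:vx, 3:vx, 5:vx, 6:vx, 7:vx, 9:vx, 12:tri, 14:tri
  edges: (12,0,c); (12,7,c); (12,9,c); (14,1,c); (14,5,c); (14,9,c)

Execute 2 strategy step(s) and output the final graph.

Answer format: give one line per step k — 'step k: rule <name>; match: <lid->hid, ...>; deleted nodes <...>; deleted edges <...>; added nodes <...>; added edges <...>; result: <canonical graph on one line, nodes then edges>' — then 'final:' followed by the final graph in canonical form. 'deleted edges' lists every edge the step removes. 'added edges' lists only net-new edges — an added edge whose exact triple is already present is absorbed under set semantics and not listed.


step 1: rule r1; match: 0->12, 1->0, 2->7, 3->9; deleted nodes 12; deleted edges (12,0,c); (12,7,c); (12,9,c); added nodes 15, 16, 17, 18, 19, 20, 21; added edges (18,0,c); (18,15,c); (18,17,c); (19,7,c); (19,15,c); (19,16,c); (20,9,c); (20,16,c); (20,17,c); (21,15,c); (21,16,c); (21,17,c); result: nodes: 0:vx, 1:vx, 3:vx, 5:vx, 6:vx, 7:vx, 9:vx, 14:tri, 15:vx, 16:vx, 17:vx, 18:tri, 19:tri, 20:tri, 21:tri edges: (14,1,c); (14,5,c); (14,9,c); (18,0,c); (18,15,c); (18,17,c); (19,7,c); (19,15,c); (19,16,c); (20,9,c); (20,16,c); (20,17,c); (21,15,c); (21,16,c); (21,17,c)
step 2: rule r1; match: 0->14, 1->1, 2->5, 3->9; deleted nodes 14; deleted edges (14,1,c); (14,5,c); (14,9,c); added nodes 22, 23, 24, 25, 26, 27, 28; added edges (25,1,c); (25,22,c); (25,24,c); (26,5,c); (26,22,c); (26,23,c); (27,9,c); (27,23,c); (27,24,c); (28,22,c); (28,23,c); (28,24,c); result: nodes: 0:vx, 1:vx, 3:vx, 5:vx, 6:vx, 7:vx, 9:vx, 15:vx, 16:vx, 17:vx, 18:tri, 19:tri, 20:tri, 21:tri, 22:vx, 23:vx, 24:vx, 25:tri, 26:tri, 27:tri, 28:tri edges: (18,0,c); (18,15,c); (18,17,c); (19,7,c); (19,15,c); (19,16,c); (20,9,c); (20,16,c); (20,17,c); (21,15,c); (21,16,c); (21,17,c); (25,1,c); (25,22,c); (25,24,c); (26,5,c); (26,22,c); (26,23,c); (27,9,c); (27,23,c); (27,24,c); (28,22,c); (28,23,c); (28,24,c)
final:
nodes: 0:vx, 1:vx, 3:vx, 5:vx, 6:vx, 7:vx, 9:vx, 15:vx, 16:vx, 17:vx, 18:tri, 19:tri, 20:tri, 21:tri, 22:vx, 23:vx, 24:vx, 25:tri, 26:tri, 27:tri, 28:tri
edges: (18,0,c); (18,15,c); (18,17,c); (19,7,c); (19,15,c); (19,16,c); (20,9,c); (20,16,c); (20,17,c); (21,15,c); (21,16,c); (21,17,c); (25,1,c); (25,22,c); (25,24,c); (26,5,c); (26,22,c); (26,23,c); (27,9,c); (27,23,c); (27,24,c); (28,22,c); (28,23,c); (28,24,c)


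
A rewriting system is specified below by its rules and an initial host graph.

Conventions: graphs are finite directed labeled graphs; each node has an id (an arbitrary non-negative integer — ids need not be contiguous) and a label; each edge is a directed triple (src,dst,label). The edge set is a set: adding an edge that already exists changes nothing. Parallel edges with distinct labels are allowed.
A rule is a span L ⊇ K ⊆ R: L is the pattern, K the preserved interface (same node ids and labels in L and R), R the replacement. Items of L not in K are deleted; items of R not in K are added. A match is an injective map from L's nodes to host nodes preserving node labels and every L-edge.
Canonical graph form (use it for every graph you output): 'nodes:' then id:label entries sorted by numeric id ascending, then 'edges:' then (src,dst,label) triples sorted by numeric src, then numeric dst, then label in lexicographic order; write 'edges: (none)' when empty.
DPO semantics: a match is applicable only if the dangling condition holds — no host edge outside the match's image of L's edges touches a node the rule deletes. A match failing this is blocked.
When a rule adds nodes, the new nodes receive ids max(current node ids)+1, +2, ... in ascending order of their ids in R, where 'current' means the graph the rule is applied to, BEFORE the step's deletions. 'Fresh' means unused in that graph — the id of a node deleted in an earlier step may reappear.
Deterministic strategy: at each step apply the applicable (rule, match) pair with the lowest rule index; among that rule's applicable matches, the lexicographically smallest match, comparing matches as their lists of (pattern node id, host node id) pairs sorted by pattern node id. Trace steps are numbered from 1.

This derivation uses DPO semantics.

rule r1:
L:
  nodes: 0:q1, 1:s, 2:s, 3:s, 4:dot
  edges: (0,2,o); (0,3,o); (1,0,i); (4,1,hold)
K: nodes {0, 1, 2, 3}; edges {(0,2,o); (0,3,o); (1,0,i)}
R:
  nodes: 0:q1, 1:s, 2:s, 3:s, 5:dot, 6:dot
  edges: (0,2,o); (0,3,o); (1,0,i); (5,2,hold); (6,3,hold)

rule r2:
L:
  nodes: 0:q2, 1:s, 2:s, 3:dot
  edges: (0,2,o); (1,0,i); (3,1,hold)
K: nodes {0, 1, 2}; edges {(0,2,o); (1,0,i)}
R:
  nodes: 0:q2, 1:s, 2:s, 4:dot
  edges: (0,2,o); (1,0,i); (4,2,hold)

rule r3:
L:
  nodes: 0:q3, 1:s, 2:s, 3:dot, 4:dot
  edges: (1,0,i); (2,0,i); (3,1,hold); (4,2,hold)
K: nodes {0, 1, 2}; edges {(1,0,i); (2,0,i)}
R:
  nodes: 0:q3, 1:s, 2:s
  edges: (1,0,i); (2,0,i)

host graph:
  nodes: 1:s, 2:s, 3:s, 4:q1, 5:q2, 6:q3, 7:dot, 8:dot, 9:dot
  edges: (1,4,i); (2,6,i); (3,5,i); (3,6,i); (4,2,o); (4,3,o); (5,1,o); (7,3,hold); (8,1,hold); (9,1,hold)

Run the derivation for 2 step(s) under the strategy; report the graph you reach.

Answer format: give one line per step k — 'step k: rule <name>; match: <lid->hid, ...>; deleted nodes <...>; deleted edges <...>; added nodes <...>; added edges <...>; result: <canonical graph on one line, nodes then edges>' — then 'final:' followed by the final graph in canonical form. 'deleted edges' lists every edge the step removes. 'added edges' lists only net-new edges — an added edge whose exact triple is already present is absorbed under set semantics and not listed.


step 1: rule r1; match: 0->4, 1->1, 2->2, 3->3, 4->8; deleted nodes 8; deleted edges (8,1,hold); added nodes 10, 11; added edges (10,2,hold); (11,3,hold); result: nodes: 1:s, 2:s, 3:s, 4:q1, 5:q2, 6:q3, 7:dot, 9:dot, 10:dot, 11:dot edges: (1,4,i); (2,6,i); (3,5,i); (3,6,i); (4,2,o); (4,3,o); (5,1,o); (7,3,hold); (9,1,hold); (10,2,hold); (11,3,hold)
step 2: rule r1; match: 0->4, 1->1, 2->2, 3->3, 4->9; deleted nodes 9; deleted edges (9,1,hold); added nodes 12, 13; added edges (12,2,hold); (13,3,hold); result: nodes: 1:s, 2:s, 3:s, 4:q1, 5:q2, 6:q3, 7:dot, 10:dot, 11:dot, 12:dot, 13:dot edges: (1,4,i); (2,6,i); (3,5,i); (3,6,i); (4,2,o); (4,3,o); (5,1,o); (7,3,hold); (10,2,hold); (11,3,hold); (12,2,hold); (13,3,hold)
final:
nodes: 1:s, 2:s, 3:s, 4:q1, 5:q2, 6:q3, 7:dot, 10:dot, 11:dot, 12:dot, 13:dot
edges: (1,4,i); (2,6,i); (3,5,i); (3,6,i); (4,2,o); (4,3,o); (5,1,o); (7,3,hold); (10,2,hold); (11,3,hold); (12,2,hold); (13,3,hold)


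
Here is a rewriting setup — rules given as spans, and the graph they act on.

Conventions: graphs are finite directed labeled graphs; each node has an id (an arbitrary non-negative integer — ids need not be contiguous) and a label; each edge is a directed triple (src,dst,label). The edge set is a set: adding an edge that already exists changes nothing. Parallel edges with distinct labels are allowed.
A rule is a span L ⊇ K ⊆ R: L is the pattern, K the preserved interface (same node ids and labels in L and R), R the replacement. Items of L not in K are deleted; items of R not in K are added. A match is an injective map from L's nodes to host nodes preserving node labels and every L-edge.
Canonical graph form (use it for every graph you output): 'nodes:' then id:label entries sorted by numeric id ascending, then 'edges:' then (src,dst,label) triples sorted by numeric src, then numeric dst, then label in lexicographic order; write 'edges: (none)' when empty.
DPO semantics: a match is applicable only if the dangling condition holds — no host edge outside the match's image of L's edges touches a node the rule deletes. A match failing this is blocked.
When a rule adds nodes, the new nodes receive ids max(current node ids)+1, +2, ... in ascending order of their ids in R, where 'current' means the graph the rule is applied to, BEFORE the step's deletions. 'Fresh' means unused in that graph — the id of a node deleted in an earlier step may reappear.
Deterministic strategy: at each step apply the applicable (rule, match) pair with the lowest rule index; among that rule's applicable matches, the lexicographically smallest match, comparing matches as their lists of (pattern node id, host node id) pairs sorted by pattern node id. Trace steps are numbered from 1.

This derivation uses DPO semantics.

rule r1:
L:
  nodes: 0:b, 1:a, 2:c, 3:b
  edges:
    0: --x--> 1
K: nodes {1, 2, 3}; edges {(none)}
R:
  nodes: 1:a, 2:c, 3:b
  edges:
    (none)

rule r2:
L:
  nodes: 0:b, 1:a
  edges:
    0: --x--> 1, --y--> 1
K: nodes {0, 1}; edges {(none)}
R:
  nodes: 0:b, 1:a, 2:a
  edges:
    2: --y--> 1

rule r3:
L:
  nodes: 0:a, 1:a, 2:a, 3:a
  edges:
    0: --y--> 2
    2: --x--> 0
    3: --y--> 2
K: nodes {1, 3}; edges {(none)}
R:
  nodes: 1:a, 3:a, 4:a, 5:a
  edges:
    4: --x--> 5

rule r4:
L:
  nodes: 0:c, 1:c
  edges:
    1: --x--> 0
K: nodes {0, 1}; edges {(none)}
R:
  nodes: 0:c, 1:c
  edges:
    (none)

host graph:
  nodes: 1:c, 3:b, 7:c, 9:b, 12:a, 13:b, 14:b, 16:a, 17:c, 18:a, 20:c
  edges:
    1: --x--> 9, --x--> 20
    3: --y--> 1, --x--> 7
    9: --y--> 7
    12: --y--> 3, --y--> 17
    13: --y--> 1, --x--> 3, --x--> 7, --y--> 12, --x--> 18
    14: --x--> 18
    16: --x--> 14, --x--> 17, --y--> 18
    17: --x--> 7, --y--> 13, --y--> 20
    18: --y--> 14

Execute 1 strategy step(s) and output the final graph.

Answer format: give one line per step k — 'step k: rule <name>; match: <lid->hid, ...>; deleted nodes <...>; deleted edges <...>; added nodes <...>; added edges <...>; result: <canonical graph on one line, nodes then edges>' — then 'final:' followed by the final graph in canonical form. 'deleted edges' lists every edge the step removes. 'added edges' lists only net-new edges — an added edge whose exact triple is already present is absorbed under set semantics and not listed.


step 1: rule r4; match: 0->7, 1->17; deleted nodes (none); deleted edges (17,7,x); added nodes (none); added edges (none); result: nodes: 1:c, 3:b, 7:c, 9:b, 12:a, 13:b, 14:b, 16:a, 17:c, 18:a, 20:c edges: (1,9,x); (1,20,x); (3,1,y); (3,7,x); (9,7,y); (12,3,y); (12,17,y); (13,1,y); (13,3,x); (13,7,x); (13,12,y); (13,18,x); (14,18,x); (16,14,x); (16,17,x); (16,18,y); (17,13,y); (17,20,y); (18,14,y)
final:
nodes: 1:c, 3:b, 7:c, 9:b, 12:a, 13:b, 14:b, 16:a, 17:c, 18:a, 20:c
edges: (1,9,x); (1,20,x); (3,1,y); (3,7,x); (9,7,y); (12,3,y); (12,17,y); (13,1,y); (13,3,x); (13,7,x); (13,12,y); (13,18,x); (14,18,x); (16,14,x); (16,17,x); (16,18,y); (17,13,y); (17,20,y); (18,14,y)


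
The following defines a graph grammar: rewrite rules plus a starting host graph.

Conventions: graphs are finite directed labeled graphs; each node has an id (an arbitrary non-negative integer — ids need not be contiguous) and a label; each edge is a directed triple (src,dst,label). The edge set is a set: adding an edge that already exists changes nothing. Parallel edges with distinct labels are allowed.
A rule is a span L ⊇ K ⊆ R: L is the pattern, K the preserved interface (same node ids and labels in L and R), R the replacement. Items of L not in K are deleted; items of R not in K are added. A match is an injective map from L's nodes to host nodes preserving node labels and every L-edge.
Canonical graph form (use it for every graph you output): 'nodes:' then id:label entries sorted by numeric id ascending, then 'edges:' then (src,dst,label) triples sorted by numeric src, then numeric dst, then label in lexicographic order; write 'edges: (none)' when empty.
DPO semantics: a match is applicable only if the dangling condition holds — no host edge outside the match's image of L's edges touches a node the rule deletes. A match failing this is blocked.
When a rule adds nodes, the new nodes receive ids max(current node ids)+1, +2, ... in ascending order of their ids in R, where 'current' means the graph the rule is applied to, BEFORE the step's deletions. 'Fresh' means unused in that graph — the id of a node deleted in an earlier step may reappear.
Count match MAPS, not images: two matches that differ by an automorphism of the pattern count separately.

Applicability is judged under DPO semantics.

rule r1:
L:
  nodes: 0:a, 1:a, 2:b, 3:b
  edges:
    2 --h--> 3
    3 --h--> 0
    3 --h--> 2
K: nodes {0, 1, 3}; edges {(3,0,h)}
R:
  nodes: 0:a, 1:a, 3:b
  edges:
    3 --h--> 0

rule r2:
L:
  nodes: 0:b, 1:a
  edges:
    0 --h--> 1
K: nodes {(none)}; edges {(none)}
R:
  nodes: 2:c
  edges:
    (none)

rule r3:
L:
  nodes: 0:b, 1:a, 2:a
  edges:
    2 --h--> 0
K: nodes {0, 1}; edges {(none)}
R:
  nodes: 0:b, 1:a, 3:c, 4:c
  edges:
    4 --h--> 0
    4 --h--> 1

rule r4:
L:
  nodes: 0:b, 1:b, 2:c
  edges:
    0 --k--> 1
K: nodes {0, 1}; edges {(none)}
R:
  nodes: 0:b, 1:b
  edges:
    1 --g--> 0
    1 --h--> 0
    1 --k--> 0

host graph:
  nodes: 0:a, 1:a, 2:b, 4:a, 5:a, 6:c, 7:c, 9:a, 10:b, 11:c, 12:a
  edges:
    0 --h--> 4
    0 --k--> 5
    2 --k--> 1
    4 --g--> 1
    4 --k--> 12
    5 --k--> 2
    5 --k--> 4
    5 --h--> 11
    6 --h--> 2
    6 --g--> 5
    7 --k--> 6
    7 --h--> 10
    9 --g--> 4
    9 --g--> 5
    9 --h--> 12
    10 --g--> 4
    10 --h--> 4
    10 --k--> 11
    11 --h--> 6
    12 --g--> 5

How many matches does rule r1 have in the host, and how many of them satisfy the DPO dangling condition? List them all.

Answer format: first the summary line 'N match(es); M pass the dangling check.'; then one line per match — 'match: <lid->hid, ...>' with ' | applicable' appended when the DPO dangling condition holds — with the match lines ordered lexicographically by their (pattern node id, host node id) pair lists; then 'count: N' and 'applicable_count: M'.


0 match(es); 0 pass the dangling check.
count: 0
applicable_count: 0


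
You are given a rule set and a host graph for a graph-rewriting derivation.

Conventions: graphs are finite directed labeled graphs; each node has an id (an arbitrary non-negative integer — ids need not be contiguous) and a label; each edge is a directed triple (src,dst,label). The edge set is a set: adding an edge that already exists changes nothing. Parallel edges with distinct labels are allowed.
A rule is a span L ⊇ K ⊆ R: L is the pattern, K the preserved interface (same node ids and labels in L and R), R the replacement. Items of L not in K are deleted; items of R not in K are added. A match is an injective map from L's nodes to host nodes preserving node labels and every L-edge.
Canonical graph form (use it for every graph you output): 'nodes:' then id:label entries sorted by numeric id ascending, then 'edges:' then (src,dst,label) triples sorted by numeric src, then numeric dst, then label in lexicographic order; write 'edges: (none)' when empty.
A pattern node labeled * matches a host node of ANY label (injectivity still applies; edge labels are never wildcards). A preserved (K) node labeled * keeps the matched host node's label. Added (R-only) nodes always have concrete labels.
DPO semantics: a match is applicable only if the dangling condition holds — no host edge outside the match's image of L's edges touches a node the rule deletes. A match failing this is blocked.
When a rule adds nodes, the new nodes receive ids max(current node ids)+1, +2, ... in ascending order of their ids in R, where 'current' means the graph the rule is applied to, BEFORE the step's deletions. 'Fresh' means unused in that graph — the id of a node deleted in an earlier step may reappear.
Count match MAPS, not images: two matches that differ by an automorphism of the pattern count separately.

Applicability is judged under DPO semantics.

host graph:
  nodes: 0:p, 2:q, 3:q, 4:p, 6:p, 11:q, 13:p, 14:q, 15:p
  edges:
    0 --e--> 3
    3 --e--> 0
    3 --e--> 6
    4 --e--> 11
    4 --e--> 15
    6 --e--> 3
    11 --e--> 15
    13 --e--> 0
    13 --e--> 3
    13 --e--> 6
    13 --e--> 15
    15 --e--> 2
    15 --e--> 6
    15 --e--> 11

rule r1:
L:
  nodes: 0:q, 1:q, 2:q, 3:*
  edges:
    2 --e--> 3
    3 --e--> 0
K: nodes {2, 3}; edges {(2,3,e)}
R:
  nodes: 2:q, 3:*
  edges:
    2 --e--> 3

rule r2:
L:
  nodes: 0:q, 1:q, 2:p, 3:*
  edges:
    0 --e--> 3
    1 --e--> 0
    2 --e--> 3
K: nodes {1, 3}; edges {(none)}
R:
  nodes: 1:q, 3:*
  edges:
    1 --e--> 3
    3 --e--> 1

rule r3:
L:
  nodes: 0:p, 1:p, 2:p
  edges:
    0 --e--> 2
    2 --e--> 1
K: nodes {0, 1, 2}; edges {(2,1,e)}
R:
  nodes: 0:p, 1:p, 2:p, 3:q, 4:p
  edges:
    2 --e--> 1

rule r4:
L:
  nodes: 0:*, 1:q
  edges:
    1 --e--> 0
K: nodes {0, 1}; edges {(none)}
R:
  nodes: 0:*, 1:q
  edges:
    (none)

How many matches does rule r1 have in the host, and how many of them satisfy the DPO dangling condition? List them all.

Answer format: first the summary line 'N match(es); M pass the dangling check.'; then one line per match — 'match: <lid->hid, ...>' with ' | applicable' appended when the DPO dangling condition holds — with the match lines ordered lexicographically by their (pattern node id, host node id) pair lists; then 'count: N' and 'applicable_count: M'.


2 match(es); 1 pass the dangling check.
match: 0->2, 1->3, 2->11, 3->15
match: 0->2, 1->14, 2->11, 3->15 | applicable
count: 2
applicable_count: 1
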